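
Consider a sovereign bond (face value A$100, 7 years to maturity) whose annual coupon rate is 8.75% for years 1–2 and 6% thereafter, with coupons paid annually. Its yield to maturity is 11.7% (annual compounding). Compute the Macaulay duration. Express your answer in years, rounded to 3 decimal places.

5.459 years

Periodic yield y = 0.117. Discount each cash flow and weight by its year:
  t   CF        PV=CF/(1+0.117)^t    t·PV
  1         8.75         7.8335         7.8335
  2         8.75         7.0130        14.0259
  3         6.00         4.3052        12.9156
  4         6.00         3.8542        15.4170
  5         6.00         3.4505        17.2526
  6         6.00         3.0891        18.5346
  7       106.00        48.8578       342.0044
  Σ                     78.4033       427.9836
Price P = Σ PV = 78.4033.
Macaulay duration = Σ(t·PV) / P = 427.9836 / 78.4033 = 5.45875 years.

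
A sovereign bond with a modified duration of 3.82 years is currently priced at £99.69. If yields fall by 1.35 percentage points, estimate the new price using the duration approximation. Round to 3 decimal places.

£104.831

Duration approximation: ΔP/P ≈ -D_mod · Δy = -3.82 × (-0.0135) = +0.051570.
New price ≈ 99.69 × (1 + 0.051570) = 104.8310133.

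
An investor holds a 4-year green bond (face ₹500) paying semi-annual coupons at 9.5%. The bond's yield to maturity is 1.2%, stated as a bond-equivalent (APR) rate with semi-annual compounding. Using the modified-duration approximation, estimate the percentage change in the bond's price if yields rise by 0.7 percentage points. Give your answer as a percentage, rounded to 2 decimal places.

-2.44%

Periodic yield y = 0.006. Modified duration first:
  t   CF        PV=CF/(1+0.006)^t    t·PV
  1        23.75        23.6083        23.6083
  2        23.75        23.4675        46.9351
  3        23.75        23.3276        69.9827
  4        23.75        23.1884        92.7538
  5        23.75        23.0501       115.2507
  6        23.75        22.9127       137.4760
  7        23.75        22.7760       159.4321
  8       523.75       499.2754     3,994.2034
  Σ                    661.6062     4,639.6422
P = 661.6062; D_Mac = 7.01269 half-year periods = 3.50635 yrs; D_mod = 3.50635/(1+0.006) = 3.48543 yrs.
ΔP/P ≈ -D_mod · Δy = -3.48543 × (+0.007) = -0.024398 = -2.4398%.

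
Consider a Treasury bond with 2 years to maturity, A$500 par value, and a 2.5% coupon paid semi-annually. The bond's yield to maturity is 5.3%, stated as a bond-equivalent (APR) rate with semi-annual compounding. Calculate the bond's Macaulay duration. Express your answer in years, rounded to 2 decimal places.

Periodic yield y = 0.0265. Discount each cash flow and weight by its period:
  t   CF        PV=CF/(1+0.0265)^t    t·PV
  1         6.25         6.0887         6.0887
  2         6.25         5.9315        11.8629
  3         6.25         5.7783        17.3350
  4       506.25       455.9626     1,823.8504
  Σ                    473.7611     1,859.1370
Price P = Σ PV = 473.7611.
Macaulay duration = Σ(t·PV) / P = 1,859.1370 / 473.7611 = 3.92421 half-year periods.
In years: 3.92421 / 2 = 1.96210 years.

1.96 years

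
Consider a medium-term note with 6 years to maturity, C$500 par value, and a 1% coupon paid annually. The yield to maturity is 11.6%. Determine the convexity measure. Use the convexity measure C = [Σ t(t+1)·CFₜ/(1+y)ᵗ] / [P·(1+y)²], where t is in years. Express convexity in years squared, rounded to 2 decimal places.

32.18

With y = 0.116:
  t   CF        PV=CF/(1+0.116)^t    t·PV        t(t+1)·PV
  1         5.00         4.4803         4.4803           8.9606
  2         5.00         4.0146         8.0292          24.0876
  3         5.00         3.5973        10.7919          43.1677
  4         5.00         3.2234        12.8936          64.4679
  5         5.00         2.8883        14.4417          86.6503
  6       505.00       261.4004     1,568.4023      10,978.8159
  Σ                    279.6043     1,619.0390      11,206.1499
P = 279.6043.
Convexity = Σ t(t+1)·PV / [P·(1+y)²] = 11,206.1499 / (279.6043 × 1.245456) = 32.17986.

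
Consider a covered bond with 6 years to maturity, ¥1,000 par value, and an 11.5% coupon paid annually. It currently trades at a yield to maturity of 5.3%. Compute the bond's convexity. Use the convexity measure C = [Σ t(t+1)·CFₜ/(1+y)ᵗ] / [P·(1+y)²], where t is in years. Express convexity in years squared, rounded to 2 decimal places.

28.13

With y = 0.053:
  t   CF        PV=CF/(1+0.053)^t    t·PV        t(t+1)·PV
  1       115.00       109.2118       109.2118         218.4236
  2       115.00       103.7149       207.4298         622.2893
  3       115.00        98.4947       295.4840       1,181.9360
  4       115.00        93.5372       374.1488       1,870.7440
  5       115.00        88.8292       444.1462       2,664.8774
  6     1,115.00       817.9083     4,907.4501      34,352.1506
  Σ                  1,311.6961     6,337.8707      40,910.4209
P = 1,311.6961.
Convexity = Σ t(t+1)·PV / [P·(1+y)²] = 40,910.4209 / (1,311.6961 × 1.108809) = 28.12833.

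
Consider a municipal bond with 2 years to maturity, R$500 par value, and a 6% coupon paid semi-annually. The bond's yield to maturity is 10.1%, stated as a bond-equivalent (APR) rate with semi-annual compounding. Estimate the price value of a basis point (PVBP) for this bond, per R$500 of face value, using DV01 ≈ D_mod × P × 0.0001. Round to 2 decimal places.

Periodic yield y = 0.0505.
  t   CF        PV=CF/(1+0.0505)^t    t·PV
  1        15.00        14.2789        14.2789
  2        15.00        13.5925        27.1850
  3        15.00        12.9391        38.8172
  4       515.00       422.8857     1,691.5428
  Σ                    463.6962     1,771.8239
P = 463.6962; D_Mac = 3.82109 half-year periods = 1.91054 yrs; D_mod = 1.81870 yrs.
DV01 ≈ 1.81870 × 463.6962 × 0.0001 = 0.084332.

R$0.08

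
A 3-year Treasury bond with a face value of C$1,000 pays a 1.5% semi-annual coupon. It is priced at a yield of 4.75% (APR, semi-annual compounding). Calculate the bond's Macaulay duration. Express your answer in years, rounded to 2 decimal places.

2.94 years

Periodic yield y = 0.02375. Discount each cash flow and weight by its period:
  t   CF        PV=CF/(1+0.02375)^t    t·PV
  1         7.50         7.3260         7.3260
  2         7.50         7.1561        14.3121
  3         7.50         6.9900        20.9701
  4         7.50         6.8279        27.3115
  5         7.50         6.6695        33.3474
  6     1,007.50       875.1481     5,250.8887
  Σ                    910.1176     5,354.1558
Price P = Σ PV = 910.1176.
Macaulay duration = Σ(t·PV) / P = 5,354.1558 / 910.1176 = 5.88293 half-year periods.
In years: 5.88293 / 2 = 2.94146 years.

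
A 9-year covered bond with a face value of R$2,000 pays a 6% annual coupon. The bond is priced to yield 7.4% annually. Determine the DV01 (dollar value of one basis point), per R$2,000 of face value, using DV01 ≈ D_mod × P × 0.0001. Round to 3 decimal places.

Periodic yield y = 0.074.
  t   CF        PV=CF/(1+0.074)^t    t·PV
  1       120.00       111.7318       111.7318
  2       120.00       104.0334       208.0667
  3       120.00        96.8653       290.5960
  4       120.00        90.1912       360.7648
  5       120.00        83.9769       419.8845
  6       120.00        78.1908       469.1447
  7       120.00        72.8033       509.6233
  8       120.00        67.7871       542.2967
  9     2,120.00     1,115.0577    10,035.5190
  Σ                  1,820.6375    12,947.6277
P = 1,820.6375; D_Mac = 7.11159 yrs; D_mod = 6.62159 yrs.
DV01 ≈ 6.62159 × 1,820.6375 × 0.0001 = 1.205552.

R$1.206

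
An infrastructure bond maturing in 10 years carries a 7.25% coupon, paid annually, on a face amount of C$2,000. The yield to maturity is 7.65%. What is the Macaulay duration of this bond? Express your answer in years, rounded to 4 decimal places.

Periodic yield y = 0.0765. Discount each cash flow and weight by its year:
  t   CF        PV=CF/(1+0.0765)^t    t·PV
  1       145.00       134.6958       134.6958
  2       145.00       125.1238       250.2476
  3       145.00       116.2321       348.6962
  4       145.00       107.9722       431.8887
  5       145.00       100.2993       501.4964
  6       145.00        93.1717       559.0299
  7       145.00        86.5505       605.8538
  8       145.00        80.3999       643.1995
  9       145.00        74.6864       672.1779
  10    2,145.00     1,026.3298    10,263.2984
  Σ                  1,945.4615    14,410.5841
Price P = Σ PV = 1,945.4615.
Macaulay duration = Σ(t·PV) / P = 14,410.5841 / 1,945.4615 = 7.40728 years.

7.4073 years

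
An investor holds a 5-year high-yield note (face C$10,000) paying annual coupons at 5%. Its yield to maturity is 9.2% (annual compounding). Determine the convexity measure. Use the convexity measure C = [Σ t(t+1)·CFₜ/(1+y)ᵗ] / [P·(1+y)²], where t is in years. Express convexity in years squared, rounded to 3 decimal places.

With y = 0.092:
  t   CF        PV=CF/(1+0.092)^t    t·PV        t(t+1)·PV
  1       500.00       457.8755       457.8755         915.7509
  2       500.00       419.2999       838.5997       2,515.7992
  3       500.00       383.9742     1,151.9227       4,607.6909
  4       500.00       351.6248     1,406.4990       7,032.4952
  5    10,500.00     6,762.0146    33,810.0732     202,860.4394
  Σ                  8,374.7890    37,664.9702     217,932.1757
P = 8,374.7890.
Convexity = Σ t(t+1)·PV / [P·(1+y)²] = 217,932.1757 / (8,374.7890 × 1.192464) = 21.82238.

21.822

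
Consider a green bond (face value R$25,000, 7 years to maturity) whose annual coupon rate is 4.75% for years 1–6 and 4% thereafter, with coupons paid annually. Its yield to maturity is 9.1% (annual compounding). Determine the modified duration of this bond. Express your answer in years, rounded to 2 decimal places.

5.48 years

Periodic yield y = 0.091. First find Macaulay duration:
  t   CF        PV=CF/(1+0.091)^t    t·PV
  1     1,187.50     1,088.4510     1,088.4510
  2     1,187.50       997.6636     1,995.3272
  3     1,187.50       914.4487     2,743.3462
  4     1,187.50       838.1748     3,352.6993
  5     1,187.50       768.2629     3,841.3145
  6     1,187.50       704.1823     4,225.0939
  7    26,000.00    14,131.8850    98,923.1948
  Σ                 19,443.0683   116,169.4269
P = 19,443.0683; Macaulay duration = 116,169.4269 / 19,443.0683 = 5.97485 years.
Modified duration = D_Mac / (1 + y) = 5.97485 / 1.091 = 5.47649 years.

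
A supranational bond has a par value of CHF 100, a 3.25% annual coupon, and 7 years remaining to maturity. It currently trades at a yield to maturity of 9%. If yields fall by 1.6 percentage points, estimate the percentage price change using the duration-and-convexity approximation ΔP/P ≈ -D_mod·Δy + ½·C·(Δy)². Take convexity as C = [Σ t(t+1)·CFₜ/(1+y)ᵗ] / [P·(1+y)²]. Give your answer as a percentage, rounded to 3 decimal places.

With y = 0.09:
  t   CF        PV=CF/(1+0.09)^t    t·PV        t(t+1)·PV
  1         3.25         2.9817         2.9817           5.9633
  2         3.25         2.7355         5.4709          16.4128
  3         3.25         2.5096         7.5288          30.1152
  4         3.25         2.3024         9.2095          46.0476
  5         3.25         2.1123        10.5614          63.3683
  6         3.25         1.9379        11.6272          81.3905
  7       103.25        56.4813       395.3690       3,162.9520
  Σ                     71.0605       442.7485       3,406.2497
P = 71.0605; D_Mac = 6.23058 yrs; D_mod = 5.71613 yrs; C = 40.34550.
Duration effect: -5.71613 × (-0.016) = +0.091458
Convexity effect: 0.5 × 40.34550 × (-0.016)² = +0.0051642
ΔP/P ≈ +0.091458 + 0.0051642 = +0.096622 = +9.6622%.

+9.662%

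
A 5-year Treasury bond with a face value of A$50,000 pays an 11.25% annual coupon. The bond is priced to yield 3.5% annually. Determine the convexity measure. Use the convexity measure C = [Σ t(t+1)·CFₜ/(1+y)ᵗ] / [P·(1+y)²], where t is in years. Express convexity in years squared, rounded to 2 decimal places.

With y = 0.035:
  t   CF        PV=CF/(1+0.035)^t    t·PV        t(t+1)·PV
  1     5,625.00     5,434.7826     5,434.7826      10,869.5652
  2     5,625.00     5,250.9977    10,501.9954      31,505.9861
  3     5,625.00     5,073.4277    15,220.2832      60,881.1326
  4     5,625.00     4,901.8625    19,607.4501      98,037.2506
  5    55,625.00    46,834.7574   234,173.7870   1,405,042.7222
  Σ                 67,495.8280   284,938.2983   1,606,336.6568
P = 67,495.8280.
Convexity = Σ t(t+1)·PV / [P·(1+y)²] = 1,606,336.6568 / (67,495.8280 × 1.071225) = 22.21667.

22.22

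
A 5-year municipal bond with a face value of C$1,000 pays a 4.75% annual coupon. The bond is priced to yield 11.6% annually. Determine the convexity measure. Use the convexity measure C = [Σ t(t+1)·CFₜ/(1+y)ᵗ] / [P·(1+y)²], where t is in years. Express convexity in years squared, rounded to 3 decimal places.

20.848

With y = 0.116:
  t   CF        PV=CF/(1+0.116)^t    t·PV        t(t+1)·PV
  1        47.50        42.5627        42.5627          85.1254
  2        47.50        38.1386        76.2773         228.8318
  3        47.50        34.1744       102.5232         410.0929
  4        47.50        30.6222       122.4889         612.4446
  5     1,047.50       605.1082     3,025.5411      18,153.2469
  Σ                    750.6062     3,369.3933      19,489.7417
P = 750.6062.
Convexity = Σ t(t+1)·PV / [P·(1+y)²] = 19,489.7417 / (750.6062 × 1.245456) = 20.84805.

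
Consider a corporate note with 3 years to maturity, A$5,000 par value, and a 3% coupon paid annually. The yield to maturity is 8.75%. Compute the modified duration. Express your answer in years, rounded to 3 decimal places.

Periodic yield y = 0.0875. First find Macaulay duration:
  t   CF        PV=CF/(1+0.0875)^t    t·PV
  1       150.00       137.9310       137.9310
  2       150.00       126.8331       253.6663
  3     5,150.00     4,004.2338    12,012.7015
  Σ                  4,268.9980    12,404.2988
P = 4,268.9980; Macaulay duration = 12,404.2988 / 4,268.9980 = 2.90567 years.
Modified duration = D_Mac / (1 + y) = 2.90567 / 1.0875 = 2.67188 years.

2.672 years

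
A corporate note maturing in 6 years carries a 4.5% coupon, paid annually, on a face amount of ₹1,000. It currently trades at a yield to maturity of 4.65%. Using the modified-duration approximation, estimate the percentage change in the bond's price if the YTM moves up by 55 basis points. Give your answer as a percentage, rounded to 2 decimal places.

-2.83%

Periodic yield y = 0.0465. Modified duration first:
  t   CF        PV=CF/(1+0.0465)^t    t·PV
  1        45.00        43.0005        43.0005
  2        45.00        41.0898        82.1796
  3        45.00        39.2640       117.7921
  4        45.00        37.5194       150.0775
  5        45.00        35.8522       179.2612
  6     1,045.00       795.5746     4,773.4474
  Σ                    992.3005     5,345.7583
P = 992.3005; D_Mac = 5.38724 yrs; D_mod = 5.38724/(1+0.0465) = 5.14786 yrs.
ΔP/P ≈ -D_mod · Δy = -5.14786 × (+0.0055) = -0.028313 = -2.8313%.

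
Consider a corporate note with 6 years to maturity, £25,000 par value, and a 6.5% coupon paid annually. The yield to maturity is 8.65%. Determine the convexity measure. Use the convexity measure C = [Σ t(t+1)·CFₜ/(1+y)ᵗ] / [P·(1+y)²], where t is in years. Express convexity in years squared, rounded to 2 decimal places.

28.60

With y = 0.0865:
  t   CF        PV=CF/(1+0.0865)^t    t·PV        t(t+1)·PV
  1     1,625.00     1,495.6282     1,495.6282       2,991.2563
  2     1,625.00     1,376.5561     2,753.1121       8,259.3364
  3     1,625.00     1,266.9637     3,800.8911      15,203.5644
  4     1,625.00     1,166.0964     4,664.3855      23,321.9274
  5     1,625.00     1,073.2594     5,366.2971      32,197.7828
  6    26,625.00    16,184.9452    97,109.6710     679,767.6972
  Σ                 22,563.4489   115,189.9850     761,741.5645
P = 22,563.4489.
Convexity = Σ t(t+1)·PV / [P·(1+y)²] = 761,741.5645 / (22,563.4489 × 1.180482) = 28.59846.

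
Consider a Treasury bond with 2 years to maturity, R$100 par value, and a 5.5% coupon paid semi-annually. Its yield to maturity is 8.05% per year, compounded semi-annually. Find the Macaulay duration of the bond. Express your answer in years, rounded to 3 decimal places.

1.919 years

Periodic yield y = 0.04025. Discount each cash flow and weight by its period:
  t   CF        PV=CF/(1+0.04025)^t    t·PV
  1         2.75         2.6436         2.6436
  2         2.75         2.5413         5.0826
  3         2.75         2.4430         7.3289
  4       102.75        87.7467       350.9869
  Σ                     95.3746       366.0421
Price P = Σ PV = 95.3746.
Macaulay duration = Σ(t·PV) / P = 366.0421 / 95.3746 = 3.83794 half-year periods.
In years: 3.83794 / 2 = 1.91897 years.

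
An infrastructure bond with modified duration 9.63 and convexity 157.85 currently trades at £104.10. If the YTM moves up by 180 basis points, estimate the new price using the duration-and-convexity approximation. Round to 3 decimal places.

Duration effect: -D_mod·Δy = -9.63 × (+0.018) = -0.173340
Convexity effect: ½·C·(Δy)² = 0.5 × 157.85 × (0.018)² = +0.0255717
ΔP/P ≈ -0.173340 + 0.0255717 = -0.1477683
New price ≈ 104.10 × (1 - 0.1477683) = 88.71731997.

£88.717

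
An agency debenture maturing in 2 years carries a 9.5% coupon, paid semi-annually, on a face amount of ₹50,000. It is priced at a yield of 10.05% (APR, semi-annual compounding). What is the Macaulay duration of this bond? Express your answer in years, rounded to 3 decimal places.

1.867 years

Periodic yield y = 0.05025. Discount each cash flow and weight by its period:
  t   CF        PV=CF/(1+0.05025)^t    t·PV
  1     2,375.00     2,261.3663     2,261.3663
  2     2,375.00     2,153.1696     4,306.3391
  3     2,375.00     2,050.1496     6,150.4487
  4    52,375.00    43,048.0293   172,192.1174
  Σ                 49,512.7148   184,910.2715
Price P = Σ PV = 49,512.7148.
Macaulay duration = Σ(t·PV) / P = 184,910.2715 / 49,512.7148 = 3.73460 half-year periods.
In years: 3.73460 / 2 = 1.86730 years.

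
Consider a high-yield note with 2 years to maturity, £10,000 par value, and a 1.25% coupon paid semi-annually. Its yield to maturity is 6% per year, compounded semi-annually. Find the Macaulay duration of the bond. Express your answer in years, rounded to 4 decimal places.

Periodic yield y = 0.03. Discount each cash flow and weight by its period:
  t   CF        PV=CF/(1+0.03)^t    t·PV
  1        62.50        60.6796        60.6796
  2        62.50        58.9122       117.8245
  3        62.50        57.1964       171.5891
  4    10,062.50     8,940.4009    35,761.6037
  Σ                  9,117.1891    36,111.6968
Price P = Σ PV = 9,117.1891.
Macaulay duration = Σ(t·PV) / P = 36,111.6968 / 9,117.1891 = 3.96084 half-year periods.
In years: 3.96084 / 2 = 1.98042 years.

1.9804 years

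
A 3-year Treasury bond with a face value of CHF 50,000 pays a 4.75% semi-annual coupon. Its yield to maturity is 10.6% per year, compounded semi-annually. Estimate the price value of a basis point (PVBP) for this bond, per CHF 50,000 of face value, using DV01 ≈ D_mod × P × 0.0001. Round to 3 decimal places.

Periodic yield y = 0.053.
  t   CF        PV=CF/(1+0.053)^t    t·PV
  1     1,187.50     1,127.7303     1,127.7303
  2     1,187.50     1,070.9689     2,141.9379
  3     1,187.50     1,017.0645     3,051.1936
  4     1,187.50       965.8732     3,863.4930
  5     1,187.50       917.2585     4,586.2927
  6    51,187.50    37,548.5951   225,291.5704
  Σ                 42,647.4906   240,062.2178
P = 42,647.4906; D_Mac = 5.62899 half-year periods = 2.81449 yrs; D_mod = 2.67283 yrs.
DV01 ≈ 2.67283 × 42,647.4906 × 0.0001 = 11.398966.

CHF 11.399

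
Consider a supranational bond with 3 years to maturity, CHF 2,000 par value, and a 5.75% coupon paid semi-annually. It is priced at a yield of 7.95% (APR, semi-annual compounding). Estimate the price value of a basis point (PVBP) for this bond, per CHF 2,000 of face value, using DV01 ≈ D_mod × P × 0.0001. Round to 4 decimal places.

Periodic yield y = 0.03975.
  t   CF        PV=CF/(1+0.03975)^t    t·PV
  1        57.50        55.3018        55.3018
  2        57.50        53.1876       106.3751
  3        57.50        51.1542       153.4625
  4        57.50        49.1985       196.7941
  5        57.50        47.3177       236.5883
  6     2,057.50     1,628.4194     9,770.5164
  Σ                  1,884.5791    10,519.0382
P = 1,884.5791; D_Mac = 5.58164 half-year periods = 2.79082 yrs; D_mod = 2.68413 yrs.
DV01 ≈ 2.68413 × 1,884.5791 × 0.0001 = 0.505845.

CHF 0.5058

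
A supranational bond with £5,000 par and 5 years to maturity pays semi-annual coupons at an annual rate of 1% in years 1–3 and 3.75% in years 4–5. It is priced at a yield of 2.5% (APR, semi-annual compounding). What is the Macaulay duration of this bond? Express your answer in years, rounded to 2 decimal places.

Periodic yield y = 0.0125. Discount each cash flow and weight by its period:
  t   CF        PV=CF/(1+0.0125)^t    t·PV
  1        25.00        24.6914        24.6914
  2        25.00        24.3865        48.7731
  3        25.00        24.0855        72.2564
  4        25.00        23.7881        95.1524
  5        25.00        23.4944       117.4721
  6        25.00        23.2044       139.2262
  7        93.75        85.9421       601.5948
  8        93.75        84.8811       679.0488
  9        93.75        83.8332       754.4987
  10    5,093.75     4,498.7028    44,987.0284
  Σ                  4,897.0095    47,519.7424
Price P = Σ PV = 4,897.0095.
Macaulay duration = Σ(t·PV) / P = 47,519.7424 / 4,897.0095 = 9.70383 half-year periods.
In years: 9.70383 / 2 = 4.85191 years.

4.85 years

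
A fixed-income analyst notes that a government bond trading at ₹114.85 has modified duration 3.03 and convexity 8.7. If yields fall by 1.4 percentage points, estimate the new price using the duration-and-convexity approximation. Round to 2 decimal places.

₹119.82

Duration effect: -D_mod·Δy = -3.03 × (-0.014) = +0.042420
Convexity effect: ½·C·(Δy)² = 0.5 × 8.7 × (-0.014)² = +0.0008526
ΔP/P ≈ +0.042420 + 0.0008526 = +0.0432726
New price ≈ 114.85 × (1 + 0.0432726) = 119.81985811.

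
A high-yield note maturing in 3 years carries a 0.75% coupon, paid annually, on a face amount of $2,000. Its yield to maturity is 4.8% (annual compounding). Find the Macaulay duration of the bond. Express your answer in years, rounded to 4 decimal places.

2.9762 years

Periodic yield y = 0.048. Discount each cash flow and weight by its year:
  t   CF        PV=CF/(1+0.048)^t    t·PV
  1        15.00        14.3130        14.3130
  2        15.00        13.6574        27.3148
  3     2,015.00     1,750.6172     5,251.8517
  Σ                  1,778.5876     5,293.4796
Price P = Σ PV = 1,778.5876.
Macaulay duration = Σ(t·PV) / P = 5,293.4796 / 1,778.5876 = 2.97623 years.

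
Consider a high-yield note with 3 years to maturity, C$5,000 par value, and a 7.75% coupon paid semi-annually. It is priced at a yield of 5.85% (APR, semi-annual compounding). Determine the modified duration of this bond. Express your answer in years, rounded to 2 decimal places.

Periodic yield y = 0.02925. First find Macaulay duration:
  t   CF        PV=CF/(1+0.02925)^t    t·PV
  1       193.75       188.2439       188.2439
  2       193.75       182.8942       365.7884
  3       193.75       177.6966       533.0898
  4       193.75       172.6467       690.5867
  5       193.75       167.7403       838.7013
  6     5,193.75     4,368.7359    26,212.4151
  Σ                  5,257.9575    28,828.8252
P = 5,257.9575; Macaulay duration = 28,828.8252 / 5,257.9575 = 5.48289 half-year periods = 2.74145 years.
Modified duration = D_Mac / (1 + y) = 2.74145 / 1.02925 = 2.66354 years.

2.66 years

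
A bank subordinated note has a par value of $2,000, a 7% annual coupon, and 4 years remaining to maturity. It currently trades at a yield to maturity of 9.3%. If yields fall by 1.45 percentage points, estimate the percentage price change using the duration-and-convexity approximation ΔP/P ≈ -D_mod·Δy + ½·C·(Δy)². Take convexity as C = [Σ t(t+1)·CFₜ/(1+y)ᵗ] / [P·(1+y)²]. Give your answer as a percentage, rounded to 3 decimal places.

With y = 0.093:
  t   CF        PV=CF/(1+0.093)^t    t·PV        t(t+1)·PV
  1       140.00       128.0878       128.0878         256.1757
  2       140.00       117.1892       234.3785         703.1354
  3       140.00       107.2180       321.6539       1,286.6155
  4     2,140.00     1,499.4539     5,997.8157      29,989.0785
  Σ                  1,851.9490     6,681.9359      32,235.0051
P = 1,851.9490; D_Mac = 3.60806 yrs; D_mod = 3.30106 yrs; C = 14.56996.
Duration effect: -3.30106 × (-0.0145) = +0.047865
Convexity effect: 0.5 × 14.56996 × (-0.0145)² = +0.0015317
ΔP/P ≈ +0.047865 + 0.0015317 = +0.049397 = +4.9397%.

+4.940%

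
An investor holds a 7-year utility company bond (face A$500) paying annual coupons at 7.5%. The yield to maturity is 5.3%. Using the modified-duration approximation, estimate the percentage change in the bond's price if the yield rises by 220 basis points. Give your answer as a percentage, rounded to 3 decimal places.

-12.071%

Periodic yield y = 0.053. Modified duration first:
  t   CF        PV=CF/(1+0.053)^t    t·PV
  1        37.50        35.6125        35.6125
  2        37.50        33.8201        67.6401
  3        37.50        32.1178        96.3535
  4        37.50        30.5013       122.0050
  5        37.50        28.9661       144.8303
  6        37.50        27.5081       165.0488
  7       537.50       374.4380     2,621.0657
  Σ                    562.9638     3,252.5560
P = 562.9638; D_Mac = 5.77756 yrs; D_mod = 5.77756/(1+0.053) = 5.48676 yrs.
ΔP/P ≈ -D_mod · Δy = -5.48676 × (+0.022) = -0.120709 = -12.0709%.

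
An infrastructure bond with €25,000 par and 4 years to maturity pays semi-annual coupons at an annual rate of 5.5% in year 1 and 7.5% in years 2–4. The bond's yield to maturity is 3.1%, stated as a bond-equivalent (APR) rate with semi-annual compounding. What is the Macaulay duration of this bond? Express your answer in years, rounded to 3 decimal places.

3.617 years

Periodic yield y = 0.0155. Discount each cash flow and weight by its period:
  t   CF        PV=CF/(1+0.0155)^t    t·PV
  1       687.50       677.0064       677.0064
  2       687.50       666.6730     1,333.3459
  3       937.50       895.2235     2,685.6706
  4       937.50       881.5594     3,526.2375
  5       937.50       868.1038     4,340.5188
  6       937.50       854.8535     5,129.1212
  7       937.50       841.8055     5,892.6388
  8    25,937.50    22,934.4691   183,475.7532
  Σ                 28,619.6943   207,060.2924
Price P = Σ PV = 28,619.6943.
Macaulay duration = Σ(t·PV) / P = 207,060.2924 / 28,619.6943 = 7.23489 half-year periods.
In years: 7.23489 / 2 = 3.61744 years.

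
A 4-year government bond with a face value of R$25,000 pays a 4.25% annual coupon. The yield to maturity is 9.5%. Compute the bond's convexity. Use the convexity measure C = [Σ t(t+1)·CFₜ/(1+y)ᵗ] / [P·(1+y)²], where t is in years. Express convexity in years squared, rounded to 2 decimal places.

15.22

With y = 0.095:
  t   CF        PV=CF/(1+0.095)^t    t·PV        t(t+1)·PV
  1     1,062.50       970.3196       970.3196       1,940.6393
  2     1,062.50       886.1367     1,772.2733       5,316.8199
  3     1,062.50       809.2572     2,427.7717       9,711.0866
  4    26,062.50    18,128.4050    72,513.6201     362,568.1005
  Σ                 20,794.1185    77,683.9847     379,536.6463
P = 20,794.1185.
Convexity = Σ t(t+1)·PV / [P·(1+y)²] = 379,536.6463 / (20,794.1185 × 1.199025) = 15.22246.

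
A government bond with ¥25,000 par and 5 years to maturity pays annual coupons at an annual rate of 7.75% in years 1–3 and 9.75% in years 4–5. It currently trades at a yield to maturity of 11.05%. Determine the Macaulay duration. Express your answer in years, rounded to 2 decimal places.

4.29 years

Periodic yield y = 0.1105. Discount each cash flow and weight by its year:
  t   CF        PV=CF/(1+0.1105)^t    t·PV
  1     1,937.50     1,744.7096     1,744.7096
  2     1,937.50     1,571.1027     3,142.2055
  3     1,937.50     1,414.7706     4,244.3118
  4     2,437.50     1,602.7669     6,411.0677
  5    27,437.50    16,246.1973    81,230.9865
  Σ                 22,579.5471    96,773.2810
Price P = Σ PV = 22,579.5471.
Macaulay duration = Σ(t·PV) / P = 96,773.2810 / 22,579.5471 = 4.28588 years.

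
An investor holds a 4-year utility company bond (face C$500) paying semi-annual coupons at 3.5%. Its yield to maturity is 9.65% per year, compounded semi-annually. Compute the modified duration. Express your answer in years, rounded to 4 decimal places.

Periodic yield y = 0.04825. First find Macaulay duration:
  t   CF        PV=CF/(1+0.04825)^t    t·PV
  1         8.75         8.3472         8.3472
  2         8.75         7.9630        15.9261
  3         8.75         7.5965        22.7895
  4         8.75         7.2468        28.9874
  5         8.75         6.9133        34.5664
  6         8.75         6.5951        39.5704
  7         8.75         6.2915        44.0405
  8       508.75       348.9679     2,791.7430
  Σ                    399.9213     2,985.9704
P = 399.9213; Macaulay duration = 2,985.9704 / 399.9213 = 7.46639 half-year periods = 3.73320 years.
Modified duration = D_Mac / (1 + y) = 3.73320 / 1.04825 = 3.56136 years.

3.5614 years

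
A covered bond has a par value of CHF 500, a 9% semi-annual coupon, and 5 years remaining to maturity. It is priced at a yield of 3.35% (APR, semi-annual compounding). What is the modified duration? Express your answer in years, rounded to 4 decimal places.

4.1724 years

Periodic yield y = 0.01675. First find Macaulay duration:
  t   CF        PV=CF/(1+0.01675)^t    t·PV
  1        22.50        22.1293        22.1293
  2        22.50        21.7648        43.5295
  3        22.50        21.4062        64.2187
  4        22.50        21.0536        84.2143
  5        22.50        20.7067       103.5337
  6        22.50        20.3656       122.1937
  7        22.50        20.0301       140.2107
  8        22.50        19.7001       157.6010
  9        22.50        19.3756       174.3803
  10      522.50       442.5318     4,425.3180
  Σ                    629.0639     5,337.3292
P = 629.0639; Macaulay duration = 5,337.3292 / 629.0639 = 8.48456 half-year periods = 4.24228 years.
Modified duration = D_Mac / (1 + y) = 4.24228 / 1.01675 = 4.17239 years.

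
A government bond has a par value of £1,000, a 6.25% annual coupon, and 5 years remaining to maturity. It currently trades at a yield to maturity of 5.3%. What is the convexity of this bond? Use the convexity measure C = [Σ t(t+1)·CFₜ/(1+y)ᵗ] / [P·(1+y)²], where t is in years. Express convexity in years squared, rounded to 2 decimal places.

With y = 0.053:
  t   CF        PV=CF/(1+0.053)^t    t·PV        t(t+1)·PV
  1        62.50        59.3542        59.3542         118.7085
  2        62.50        56.3668       112.7336         338.2007
  3        62.50        53.5297       160.5891         642.3565
  4        62.50        50.8354       203.3417       1,016.7087
  5     1,062.50       820.7050     4,103.5250      24,621.1502
  Σ                  1,040.7912     4,639.5437      26,737.1246
P = 1,040.7912.
Convexity = Σ t(t+1)·PV / [P·(1+y)²] = 26,737.1246 / (1,040.7912 × 1.108809) = 23.16831.

23.17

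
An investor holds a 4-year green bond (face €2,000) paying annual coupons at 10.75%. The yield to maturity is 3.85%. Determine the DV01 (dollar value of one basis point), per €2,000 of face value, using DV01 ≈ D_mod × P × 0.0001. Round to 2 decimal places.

€0.85

Periodic yield y = 0.0385.
  t   CF        PV=CF/(1+0.0385)^t    t·PV
  1       215.00       207.0294       207.0294
  2       215.00       199.3542       398.7085
  3       215.00       191.9636       575.8909
  4     2,215.00     1,904.3542     7,617.4168
  Σ                  2,502.7014     8,799.0455
P = 2,502.7014; D_Mac = 3.51582 yrs; D_mod = 3.38548 yrs.
DV01 ≈ 3.38548 × 2,502.7014 × 0.0001 = 0.847284.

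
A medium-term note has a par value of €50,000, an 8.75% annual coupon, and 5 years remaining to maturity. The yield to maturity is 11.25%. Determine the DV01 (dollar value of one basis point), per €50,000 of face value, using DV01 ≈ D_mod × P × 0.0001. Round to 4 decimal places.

Periodic yield y = 0.1125.
  t   CF        PV=CF/(1+0.1125)^t    t·PV
  1     4,375.00     3,932.5843     3,932.5843
  2     4,375.00     3,534.9072     7,069.8144
  3     4,375.00     3,177.4447     9,532.3340
  4     4,375.00     2,856.1301    11,424.5202
  5    54,375.00    31,907.9698   159,539.8488
  Σ                 45,409.0360   191,499.1017
P = 45,409.0360; D_Mac = 4.21720 yrs; D_mod = 3.79074 yrs.
DV01 ≈ 3.79074 × 45,409.0360 × 0.0001 = 17.213402.

€17.2134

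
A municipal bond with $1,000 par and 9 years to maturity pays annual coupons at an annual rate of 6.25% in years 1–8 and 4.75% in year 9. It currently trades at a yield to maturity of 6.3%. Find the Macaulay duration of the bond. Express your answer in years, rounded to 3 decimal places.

7.129 years

Periodic yield y = 0.063. Discount each cash flow and weight by its year:
  t   CF        PV=CF/(1+0.063)^t    t·PV
  1        62.50        58.7959        58.7959
  2        62.50        55.3113       110.6225
  3        62.50        52.0332       156.0995
  4        62.50        48.9494       195.7974
  5        62.50        46.0483       230.2415
  6        62.50        43.3192       259.9152
  7        62.50        40.7518       285.2628
  8        62.50        38.3366       306.6930
  9     1,047.50       604.4420     5,439.9782
  Σ                    987.9876     7,043.4061
Price P = Σ PV = 987.9876.
Macaulay duration = Σ(t·PV) / P = 7,043.4061 / 987.9876 = 7.12904 years.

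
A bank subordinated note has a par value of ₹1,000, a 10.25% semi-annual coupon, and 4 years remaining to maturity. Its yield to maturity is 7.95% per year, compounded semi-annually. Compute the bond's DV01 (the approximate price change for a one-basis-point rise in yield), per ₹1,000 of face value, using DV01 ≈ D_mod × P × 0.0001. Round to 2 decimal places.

Periodic yield y = 0.03975.
  t   CF        PV=CF/(1+0.03975)^t    t·PV
  1        51.25        49.2907        49.2907
  2        51.25        47.4063        94.8126
  3        51.25        45.5939       136.7818
  4        51.25        43.8509       175.4035
  5        51.25        42.1744       210.8722
  6        51.25        40.5621       243.3725
  7        51.25        39.0114       273.0797
  8     1,051.25       769.6169     6,156.9349
  Σ                  1,077.5066     7,340.5478
P = 1,077.5066; D_Mac = 6.81253 half-year periods = 3.40627 yrs; D_mod = 3.27604 yrs.
DV01 ≈ 3.27604 × 1,077.5066 × 0.0001 = 0.352996.

₹0.35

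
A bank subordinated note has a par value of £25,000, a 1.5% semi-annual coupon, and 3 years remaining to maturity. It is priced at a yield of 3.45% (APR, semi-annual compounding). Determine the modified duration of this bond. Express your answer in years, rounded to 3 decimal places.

Periodic yield y = 0.01725. First find Macaulay duration:
  t   CF        PV=CF/(1+0.01725)^t    t·PV
  1       187.50       184.3205       184.3205
  2       187.50       181.1949       362.3897
  3       187.50       178.1223       534.3668
  4       187.50       175.1017       700.4070
  5       187.50       172.1325       860.6623
  6    25,187.50    22,731.0173   136,386.1037
  Σ                 23,621.8891   139,028.2500
P = 23,621.8891; Macaulay duration = 139,028.2500 / 23,621.8891 = 5.88557 half-year periods = 2.94278 years.
Modified duration = D_Mac / (1 + y) = 2.94278 / 1.01725 = 2.89288 years.

2.893 years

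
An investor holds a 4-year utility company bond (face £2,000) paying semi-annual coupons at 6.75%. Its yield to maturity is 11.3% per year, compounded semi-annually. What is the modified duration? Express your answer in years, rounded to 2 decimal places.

3.34 years

Periodic yield y = 0.0565. First find Macaulay duration:
  t   CF        PV=CF/(1+0.0565)^t    t·PV
  1        67.50        63.8902        63.8902
  2        67.50        60.4735       120.9469
  3        67.50        57.2394       171.7183
  4        67.50        54.1783       216.7134
  5        67.50        51.2810       256.4049
  6        67.50        48.5385       291.2313
  7        67.50        45.9428       321.5995
  8     2,067.50     1,331.9549    10,655.6389
  Σ                  1,713.4986    12,098.1433
P = 1,713.4986; Macaulay duration = 12,098.1433 / 1,713.4986 = 7.06049 half-year periods = 3.53025 years.
Modified duration = D_Mac / (1 + y) = 3.53025 / 1.0565 = 3.34145 years.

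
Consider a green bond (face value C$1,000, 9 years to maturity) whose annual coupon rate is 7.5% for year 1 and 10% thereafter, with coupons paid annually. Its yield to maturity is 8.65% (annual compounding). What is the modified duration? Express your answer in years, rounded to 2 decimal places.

Periodic yield y = 0.0865. First find Macaulay duration:
  t   CF        PV=CF/(1+0.0865)^t    t·PV
  1        75.00        69.0290        69.0290
  2       100.00        84.7111       169.4223
  3       100.00        77.9670       233.9010
  4       100.00        71.7598       287.0391
  5       100.00        66.0467       330.2337
  6       100.00        60.7885       364.7312
  7       100.00        55.9489       391.6426
  8       100.00        51.4947       411.9572
  9     1,100.00       521.3449     4,692.1039
  Σ                  1,059.0906     6,950.0599
P = 1,059.0906; Macaulay duration = 6,950.0599 / 1,059.0906 = 6.56229 years.
Modified duration = D_Mac / (1 + y) = 6.56229 / 1.0865 = 6.03984 years.

6.04 years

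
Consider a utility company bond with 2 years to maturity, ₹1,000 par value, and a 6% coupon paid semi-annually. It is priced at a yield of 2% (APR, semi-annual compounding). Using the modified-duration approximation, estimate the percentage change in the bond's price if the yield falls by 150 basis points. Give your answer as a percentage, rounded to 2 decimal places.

Periodic yield y = 0.01. Modified duration first:
  t   CF        PV=CF/(1+0.01)^t    t·PV
  1        30.00        29.7030        29.7030
  2        30.00        29.4089        58.8178
  3        30.00        29.1177        87.3531
  4     1,030.00       989.8098     3,959.2390
  Σ                  1,078.0393     4,135.1129
P = 1,078.0393; D_Mac = 3.83577 half-year periods = 1.91789 yrs; D_mod = 1.91789/(1+0.01) = 1.89890 yrs.
ΔP/P ≈ -D_mod · Δy = -1.89890 × (-0.015) = +0.028483 = +2.8483%.

+2.85%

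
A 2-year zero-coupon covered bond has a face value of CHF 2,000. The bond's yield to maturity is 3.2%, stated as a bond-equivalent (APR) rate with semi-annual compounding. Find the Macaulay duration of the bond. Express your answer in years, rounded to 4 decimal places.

A zero-coupon bond has a single cash flow at maturity, so its Macaulay duration equals its maturity: 2 years.
(Equivalently: 4 semi-annual periods ÷ 2 = 2 years.)

2.0000 years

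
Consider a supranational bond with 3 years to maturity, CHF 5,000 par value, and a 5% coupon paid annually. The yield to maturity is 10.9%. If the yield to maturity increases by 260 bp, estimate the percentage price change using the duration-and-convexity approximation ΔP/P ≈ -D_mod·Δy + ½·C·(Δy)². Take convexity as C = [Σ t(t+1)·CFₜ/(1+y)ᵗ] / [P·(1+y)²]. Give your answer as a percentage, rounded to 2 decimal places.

With y = 0.109:
  t   CF        PV=CF/(1+0.109)^t    t·PV        t(t+1)·PV
  1       250.00       225.4283       225.4283         450.8566
  2       250.00       203.2717       406.5434       1,219.6302
  3     5,250.00     3,849.1485    11,547.4455      46,189.7818
  Σ                  4,277.8485    12,179.4172      47,860.2687
P = 4,277.8485; D_Mac = 2.84709 yrs; D_mod = 2.56726 yrs; C = 9.09676.
Duration effect: -2.56726 × (+0.026) = -0.066749
Convexity effect: 0.5 × 9.09676 × (0.026)² = +0.0030747
ΔP/P ≈ -0.066749 + 0.0030747 = -0.063674 = -6.3674%.

-6.37%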